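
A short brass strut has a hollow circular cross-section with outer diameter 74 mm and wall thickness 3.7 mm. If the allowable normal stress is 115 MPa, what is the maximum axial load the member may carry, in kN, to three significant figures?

94.0 kN

A = 817.2 mm².
P_max = σ_allow · A = 115 · 817.2 = 93970 N = 93.97 kN.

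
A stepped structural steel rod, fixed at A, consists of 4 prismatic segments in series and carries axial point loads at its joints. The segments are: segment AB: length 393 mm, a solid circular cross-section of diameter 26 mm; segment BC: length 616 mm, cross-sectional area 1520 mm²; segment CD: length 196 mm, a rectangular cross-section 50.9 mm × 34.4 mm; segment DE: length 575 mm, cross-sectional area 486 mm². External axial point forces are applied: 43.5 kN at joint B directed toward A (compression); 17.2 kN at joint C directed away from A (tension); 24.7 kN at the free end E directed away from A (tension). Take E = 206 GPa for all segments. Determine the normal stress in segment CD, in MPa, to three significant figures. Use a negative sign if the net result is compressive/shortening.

Internal axial forces (sectioning from the free end, tension +): N_DE = 24.7 kN, N_CD = 24.7 kN, N_BC = 41.9 kN, N_AB = -1.6 kN.
A_CD = 1751 mm².
σ_CD = N_CD/A_CD = 24700/1751 = 14.11 MPa.

14.1 MPa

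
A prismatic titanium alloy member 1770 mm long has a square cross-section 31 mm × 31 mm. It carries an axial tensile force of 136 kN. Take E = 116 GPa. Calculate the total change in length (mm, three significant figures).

A = 961 mm².
δ_mech = NL/(AE) = 136000·1770/(961·116000) = 2.159 mm.

2.16 mm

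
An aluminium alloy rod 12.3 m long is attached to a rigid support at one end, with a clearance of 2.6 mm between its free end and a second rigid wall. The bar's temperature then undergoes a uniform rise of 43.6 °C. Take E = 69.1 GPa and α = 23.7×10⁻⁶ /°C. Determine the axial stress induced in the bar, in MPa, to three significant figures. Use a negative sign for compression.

-56.8 MPa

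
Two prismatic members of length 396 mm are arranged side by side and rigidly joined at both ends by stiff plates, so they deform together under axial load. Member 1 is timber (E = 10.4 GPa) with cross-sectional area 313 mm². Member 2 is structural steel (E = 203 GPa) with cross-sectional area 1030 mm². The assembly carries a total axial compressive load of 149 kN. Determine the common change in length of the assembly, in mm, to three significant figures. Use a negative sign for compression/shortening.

-0.278 mm

Equal strain + equilibrium ⇒ each member carries load in proportion to AE: A₁E₁ = 3255000 N, A₂E₂ = 209100000 N, ΣAE = 212300000 N.
δ = PL/ΣAE = -149000·396/212300000 = -0.2779 mm.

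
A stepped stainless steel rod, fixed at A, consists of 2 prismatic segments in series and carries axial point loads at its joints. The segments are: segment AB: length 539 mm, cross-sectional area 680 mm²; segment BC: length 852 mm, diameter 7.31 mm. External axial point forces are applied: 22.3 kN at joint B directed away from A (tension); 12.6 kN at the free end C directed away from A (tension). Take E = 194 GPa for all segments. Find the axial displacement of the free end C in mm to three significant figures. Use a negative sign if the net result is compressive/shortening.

Internal axial forces (sectioning from the free end, tension +): N_BC = 12.6 kN, N_AB = 34.9 kN.
A_BC = 41.97 mm².
δ_AB = 34900·539/(680·194000) = 0.1426 mm
δ_BC = 12600·852/(41.97·194000) = 1.319 mm
δ = Σδ_i = 1.461 mm.

1.46 mm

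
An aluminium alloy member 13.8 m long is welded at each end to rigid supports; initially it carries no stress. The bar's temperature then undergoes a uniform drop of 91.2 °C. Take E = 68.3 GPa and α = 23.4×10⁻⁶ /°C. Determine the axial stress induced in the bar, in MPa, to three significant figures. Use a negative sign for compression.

146 MPa

Free thermal expansion αLΔT = 23.4e-6 · 13800 · -91.2 = -29.45 mm.
The walls impose strain ε = −(-29.45)/13800 = 2.1341e-03; σ = Eε = 68300 · 2.1341e-03 = 145.8 MPa.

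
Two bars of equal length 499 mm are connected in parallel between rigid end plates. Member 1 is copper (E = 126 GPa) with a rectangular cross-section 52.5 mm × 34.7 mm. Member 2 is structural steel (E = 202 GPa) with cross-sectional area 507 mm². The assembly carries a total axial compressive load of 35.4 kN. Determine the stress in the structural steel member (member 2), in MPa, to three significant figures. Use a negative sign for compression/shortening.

-21.5 MPa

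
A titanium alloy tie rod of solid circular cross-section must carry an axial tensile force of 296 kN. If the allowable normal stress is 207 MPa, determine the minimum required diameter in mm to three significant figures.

Required area A ≥ P/σ_allow = 296000/207 = 1430 mm².
For a solid circular section, d ≥ √(4A/π) = 42.67 mm.

42.7 mm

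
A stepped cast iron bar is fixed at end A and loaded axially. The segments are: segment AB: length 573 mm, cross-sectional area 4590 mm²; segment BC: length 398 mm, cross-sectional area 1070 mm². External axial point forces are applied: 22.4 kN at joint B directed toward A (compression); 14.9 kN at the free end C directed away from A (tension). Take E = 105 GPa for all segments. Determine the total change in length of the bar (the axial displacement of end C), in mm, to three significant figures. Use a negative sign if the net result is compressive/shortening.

Internal axial forces (sectioning from the free end, tension +): N_BC = 14.9 kN, N_AB = -7.5 kN.
δ_AB = -7500·573/(4590·105000) = -0.008917 mm
δ_BC = 14900·398/(1070·105000) = 0.05278 mm
δ = Σδ_i = 0.04387 mm.

0.0439 mm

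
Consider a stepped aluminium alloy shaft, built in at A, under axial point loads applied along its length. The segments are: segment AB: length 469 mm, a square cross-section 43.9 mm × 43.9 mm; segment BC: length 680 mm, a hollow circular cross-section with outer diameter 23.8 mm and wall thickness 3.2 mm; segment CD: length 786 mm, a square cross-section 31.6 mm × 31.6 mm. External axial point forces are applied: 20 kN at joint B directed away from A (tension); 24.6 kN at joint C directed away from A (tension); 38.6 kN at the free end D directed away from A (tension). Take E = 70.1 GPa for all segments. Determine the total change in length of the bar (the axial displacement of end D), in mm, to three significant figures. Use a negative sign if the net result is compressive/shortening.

3.68 mm

Internal axial forces (sectioning from the free end, tension +): N_CD = 38.6 kN, N_BC = 63.2 kN, N_AB = 83.2 kN.
A_AB = 1927 mm².
A_BC = 207.1 mm².
A_CD = 998.6 mm².
δ_AB = 83200·469/(1927·70100) = 0.2888 mm
δ_BC = 63200·680/(207.1·70100) = 2.96 mm
δ_CD = 38600·786/(998.6·70100) = 0.4334 mm
δ = Σδ_i = 3.683 mm.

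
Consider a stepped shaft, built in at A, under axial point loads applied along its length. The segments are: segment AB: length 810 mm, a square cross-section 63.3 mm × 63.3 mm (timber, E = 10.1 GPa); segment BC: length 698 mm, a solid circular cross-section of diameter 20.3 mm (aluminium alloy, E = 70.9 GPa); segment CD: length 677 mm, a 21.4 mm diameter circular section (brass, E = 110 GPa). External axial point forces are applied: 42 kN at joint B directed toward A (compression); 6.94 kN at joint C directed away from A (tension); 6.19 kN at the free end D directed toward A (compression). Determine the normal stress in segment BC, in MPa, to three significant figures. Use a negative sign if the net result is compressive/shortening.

Internal axial forces (sectioning from the free end, tension +): N_CD = -6.19 kN, N_BC = 0.75 kN, N_AB = -41.25 kN.
A_BC = 323.7 mm².
σ_BC = N_BC/A_BC = 750/323.7 = 2.317 MPa.

2.32 MPa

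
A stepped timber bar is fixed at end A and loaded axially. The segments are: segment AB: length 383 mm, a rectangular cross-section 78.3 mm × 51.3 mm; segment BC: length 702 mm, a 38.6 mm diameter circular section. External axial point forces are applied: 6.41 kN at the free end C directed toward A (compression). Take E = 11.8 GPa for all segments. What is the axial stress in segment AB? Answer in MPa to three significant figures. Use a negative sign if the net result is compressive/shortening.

-1.60 MPa

Internal axial forces (sectioning from the free end, tension +): N_BC = -6.41 kN, N_AB = -6.41 kN.
A_AB = 4017 mm².
σ_AB = N_AB/A_AB = -6410/4017 = -1.596 MPa.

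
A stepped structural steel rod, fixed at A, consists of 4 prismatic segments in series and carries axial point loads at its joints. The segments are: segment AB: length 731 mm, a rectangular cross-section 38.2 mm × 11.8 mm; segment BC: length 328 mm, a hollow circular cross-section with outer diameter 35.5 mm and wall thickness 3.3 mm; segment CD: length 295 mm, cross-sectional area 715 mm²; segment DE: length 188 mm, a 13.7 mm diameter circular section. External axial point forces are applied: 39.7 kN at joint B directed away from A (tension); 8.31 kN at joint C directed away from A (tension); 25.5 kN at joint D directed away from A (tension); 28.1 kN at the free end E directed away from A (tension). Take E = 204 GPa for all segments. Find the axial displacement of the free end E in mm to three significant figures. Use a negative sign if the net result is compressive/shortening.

Internal axial forces (sectioning from the free end, tension +): N_DE = 28.1 kN, N_CD = 53.6 kN, N_BC = 61.91 kN, N_AB = 101.6 kN.
A_AB = 450.8 mm².
A_BC = 333.8 mm².
A_DE = 147.4 mm².
δ_AB = 101600·731/(450.8·204000) = 0.8078 mm
δ_BC = 61910·328/(333.8·204000) = 0.2982 mm
δ_CD = 53600·295/(715·204000) = 0.1084 mm
δ_DE = 28100·188/(147.4·204000) = 0.1757 mm
δ = Σδ_i = 1.39 mm.

1.39 mm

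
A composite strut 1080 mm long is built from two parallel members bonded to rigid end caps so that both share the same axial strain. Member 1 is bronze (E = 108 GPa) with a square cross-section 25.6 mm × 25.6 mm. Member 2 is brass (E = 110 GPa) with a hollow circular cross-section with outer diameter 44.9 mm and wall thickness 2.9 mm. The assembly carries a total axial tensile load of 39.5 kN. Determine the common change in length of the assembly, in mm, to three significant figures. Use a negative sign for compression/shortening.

0.378 mm

A_1 = 655.4 mm².
A_2 = 382.6 mm².
Equal strain + equilibrium ⇒ each member carries load in proportion to AE: A₁E₁ = 70780000 N, A₂E₂ = 42090000 N, ΣAE = 112900000 N.
δ = PL/ΣAE = 39500·1080/112900000 = 0.378 mm.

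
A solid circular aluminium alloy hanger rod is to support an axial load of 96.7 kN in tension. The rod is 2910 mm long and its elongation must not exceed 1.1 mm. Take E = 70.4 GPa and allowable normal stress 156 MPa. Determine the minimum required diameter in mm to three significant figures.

Required area A ≥ P/σ_allow = 96700/156 = 619.9 mm².
For a solid circular section, d ≥ √(4A/π) = 28.09 mm.
Elongation limit: A ≥ PL/(Eδ_allow) = 96700·2910/(70400·1.1) = 3634 mm² ⇒ d ≥ 68.02 mm.
The elongation limit governs.

68.0 mm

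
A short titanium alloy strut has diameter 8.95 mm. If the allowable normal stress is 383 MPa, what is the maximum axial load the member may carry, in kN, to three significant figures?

A = 62.91 mm².
P_max = σ_allow · A = 383 · 62.91 = 24100 N = 24.1 kN.

24.1 kN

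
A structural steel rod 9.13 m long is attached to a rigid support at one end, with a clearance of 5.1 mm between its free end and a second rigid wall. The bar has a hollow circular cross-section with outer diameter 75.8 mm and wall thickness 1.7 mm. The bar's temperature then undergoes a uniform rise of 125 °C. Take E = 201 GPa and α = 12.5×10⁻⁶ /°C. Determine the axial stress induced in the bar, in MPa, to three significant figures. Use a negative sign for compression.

-202 MPa

Free thermal expansion αLΔT = 12.5e-6 · 9130 · 125 = 14.27 mm.
The walls engage after the gap closes; constrained expansion = 14.27 − 5.1 = 9.166 mm.
The walls impose strain ε = −(9.166)/9130 = -1.0039e-03; σ = Eε = 201000 · -1.0039e-03 = -201.8 MPa.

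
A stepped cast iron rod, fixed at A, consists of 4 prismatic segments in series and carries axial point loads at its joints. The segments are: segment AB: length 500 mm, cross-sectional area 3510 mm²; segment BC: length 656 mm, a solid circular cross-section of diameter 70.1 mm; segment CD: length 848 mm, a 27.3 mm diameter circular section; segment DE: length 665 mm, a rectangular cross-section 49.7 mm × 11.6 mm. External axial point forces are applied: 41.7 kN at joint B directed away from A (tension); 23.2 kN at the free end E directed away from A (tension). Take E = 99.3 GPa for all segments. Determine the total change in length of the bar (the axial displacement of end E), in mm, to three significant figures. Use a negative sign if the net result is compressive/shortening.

Internal axial forces (sectioning from the free end, tension +): N_DE = 23.2 kN, N_CD = 23.2 kN, N_BC = 23.2 kN, N_AB = 64.9 kN.
A_BC = 3859 mm².
A_CD = 585.3 mm².
A_DE = 576.5 mm².
δ_AB = 64900·500/(3510·99300) = 0.0931 mm
δ_BC = 23200·656/(3859·99300) = 0.03971 mm
δ_CD = 23200·848/(585.3·99300) = 0.3385 mm
δ_DE = 23200·665/(576.5·99300) = 0.2695 mm
δ = Σδ_i = 0.7408 mm.

0.741 mm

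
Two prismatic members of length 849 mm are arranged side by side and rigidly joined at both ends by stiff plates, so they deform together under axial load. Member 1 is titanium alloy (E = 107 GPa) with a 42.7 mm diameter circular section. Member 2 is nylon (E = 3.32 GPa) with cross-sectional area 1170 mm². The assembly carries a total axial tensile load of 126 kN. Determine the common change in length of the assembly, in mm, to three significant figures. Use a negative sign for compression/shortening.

0.681 mm

A_1 = 1432 mm².
Equal strain + equilibrium ⇒ each member carries load in proportion to AE: A₁E₁ = 153200000 N, A₂E₂ = 3884000 N, ΣAE = 157100000 N.
δ = PL/ΣAE = 126000·849/157100000 = 0.6809 mm.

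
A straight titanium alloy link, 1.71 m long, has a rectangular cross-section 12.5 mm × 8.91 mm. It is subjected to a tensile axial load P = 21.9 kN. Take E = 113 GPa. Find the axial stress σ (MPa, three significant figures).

A = 111.4 mm².
σ = N/A = 21900/111.4 = 196.6 MPa.

197 MPa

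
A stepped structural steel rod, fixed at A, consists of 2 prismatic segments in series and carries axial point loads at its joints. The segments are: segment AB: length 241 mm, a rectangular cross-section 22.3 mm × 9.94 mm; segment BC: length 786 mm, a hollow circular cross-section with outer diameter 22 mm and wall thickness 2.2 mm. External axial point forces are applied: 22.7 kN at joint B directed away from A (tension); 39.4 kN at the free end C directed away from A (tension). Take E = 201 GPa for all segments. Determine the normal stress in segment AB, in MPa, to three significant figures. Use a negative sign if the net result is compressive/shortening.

280 MPa

Internal axial forces (sectioning from the free end, tension +): N_BC = 39.4 kN, N_AB = 62.1 kN.
A_AB = 221.7 mm².
σ_AB = N_AB/A_AB = 62100/221.7 = 280.2 MPa.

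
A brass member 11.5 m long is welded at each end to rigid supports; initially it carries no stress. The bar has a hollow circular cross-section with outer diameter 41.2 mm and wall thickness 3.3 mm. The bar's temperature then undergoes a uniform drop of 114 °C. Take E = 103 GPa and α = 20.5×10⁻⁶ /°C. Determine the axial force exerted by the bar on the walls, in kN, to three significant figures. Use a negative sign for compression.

Free thermal expansion αLΔT = 20.5e-6 · 11500 · -114 = -26.88 mm.
The walls impose strain ε = −(-26.88)/11500 = 2.3370e-03; σ = Eε = 103000 · 2.3370e-03 = 240.7 MPa.
Wall reaction R = σ·A = 240.7·392.9 = 94580 N = 94.58 kN.

94.6 kN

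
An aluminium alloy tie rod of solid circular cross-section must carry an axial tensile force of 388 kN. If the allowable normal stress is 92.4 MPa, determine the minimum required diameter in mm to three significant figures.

Required area A ≥ P/σ_allow = 388000/92.4 = 4199 mm².
For a solid circular section, d ≥ √(4A/π) = 73.12 mm.

73.1 mm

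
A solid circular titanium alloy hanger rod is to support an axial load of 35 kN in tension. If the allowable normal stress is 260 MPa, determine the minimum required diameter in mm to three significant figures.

Required area A ≥ P/σ_allow = 35000/260 = 134.6 mm².
For a solid circular section, d ≥ √(4A/π) = 13.09 mm.

13.1 mm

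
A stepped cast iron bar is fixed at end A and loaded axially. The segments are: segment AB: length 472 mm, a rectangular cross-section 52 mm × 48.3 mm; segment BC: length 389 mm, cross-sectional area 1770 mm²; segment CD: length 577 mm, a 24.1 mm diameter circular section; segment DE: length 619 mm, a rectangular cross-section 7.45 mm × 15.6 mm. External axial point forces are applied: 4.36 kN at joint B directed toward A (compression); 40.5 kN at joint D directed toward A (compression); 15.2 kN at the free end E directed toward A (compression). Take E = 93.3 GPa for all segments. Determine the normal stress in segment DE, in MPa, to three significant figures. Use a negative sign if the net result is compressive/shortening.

-131 MPa

Internal axial forces (sectioning from the free end, tension +): N_DE = -15.2 kN, N_CD = -55.7 kN, N_BC = -55.7 kN, N_AB = -60.06 kN.
A_DE = 116.2 mm².
σ_DE = N_DE/A_DE = -15200/116.2 = -130.8 MPa.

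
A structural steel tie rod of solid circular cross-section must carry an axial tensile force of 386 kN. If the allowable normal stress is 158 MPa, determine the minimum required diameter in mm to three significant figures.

Required area A ≥ P/σ_allow = 386000/158 = 2443 mm².
For a solid circular section, d ≥ √(4A/π) = 55.77 mm.

55.8 mm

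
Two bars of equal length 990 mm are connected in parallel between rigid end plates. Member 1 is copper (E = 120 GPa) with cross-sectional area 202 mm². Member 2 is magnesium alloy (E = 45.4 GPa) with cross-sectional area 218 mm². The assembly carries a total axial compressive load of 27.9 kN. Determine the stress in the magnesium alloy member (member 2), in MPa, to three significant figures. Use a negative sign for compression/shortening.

-37.1 MPa

Equal strain + equilibrium ⇒ each member carries load in proportion to AE: A₁E₁ = 24240000 N, A₂E₂ = 9897000 N, ΣAE = 34140000 N.
σ₂ = P·E₂/ΣAE = -27900·45400/34140000 = -37.1 MPa.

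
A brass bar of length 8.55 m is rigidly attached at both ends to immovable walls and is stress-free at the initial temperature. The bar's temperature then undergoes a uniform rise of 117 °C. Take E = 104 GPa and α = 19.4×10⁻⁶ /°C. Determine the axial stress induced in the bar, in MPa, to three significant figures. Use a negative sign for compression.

-236 MPa

Free thermal expansion αLΔT = 19.4e-6 · 8550 · 117 = 19.41 mm.
The walls impose strain ε = −(19.41)/8550 = -2.2698e-03; σ = Eε = 104000 · -2.2698e-03 = -236.1 MPa.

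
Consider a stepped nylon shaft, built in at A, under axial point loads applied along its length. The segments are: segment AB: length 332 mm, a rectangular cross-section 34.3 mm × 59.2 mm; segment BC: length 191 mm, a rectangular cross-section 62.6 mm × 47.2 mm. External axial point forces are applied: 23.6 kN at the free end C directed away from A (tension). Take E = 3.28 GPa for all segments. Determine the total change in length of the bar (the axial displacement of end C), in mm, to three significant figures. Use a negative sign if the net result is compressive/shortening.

Internal axial forces (sectioning from the free end, tension +): N_BC = 23.6 kN, N_AB = 23.6 kN.
A_AB = 2031 mm².
A_BC = 2955 mm².
δ_AB = 23600·332/(2031·3280) = 1.176 mm
δ_BC = 23600·191/(2955·3280) = 0.4651 mm
δ = Σδ_i = 1.642 mm.

1.64 mm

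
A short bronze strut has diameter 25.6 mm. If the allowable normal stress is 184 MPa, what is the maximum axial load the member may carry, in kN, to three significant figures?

A = 514.7 mm².
P_max = σ_allow · A = 184 · 514.7 = 94710 N = 94.71 kN.

94.7 kN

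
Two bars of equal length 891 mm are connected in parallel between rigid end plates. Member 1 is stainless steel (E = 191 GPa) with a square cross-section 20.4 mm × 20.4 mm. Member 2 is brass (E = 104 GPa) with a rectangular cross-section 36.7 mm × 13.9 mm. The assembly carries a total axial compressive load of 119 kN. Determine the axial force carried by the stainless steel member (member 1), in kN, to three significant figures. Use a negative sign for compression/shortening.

A_1 = 416.2 mm².
A_2 = 510.1 mm².
Equal strain + equilibrium ⇒ each member carries load in proportion to AE: A₁E₁ = 79490000 N, A₂E₂ = 53050000 N, ΣAE = 132500000 N.
F₁ = P·A₁E₁/ΣAE = -119000·79490000/132500000 = -71370 N.

-71.4 kN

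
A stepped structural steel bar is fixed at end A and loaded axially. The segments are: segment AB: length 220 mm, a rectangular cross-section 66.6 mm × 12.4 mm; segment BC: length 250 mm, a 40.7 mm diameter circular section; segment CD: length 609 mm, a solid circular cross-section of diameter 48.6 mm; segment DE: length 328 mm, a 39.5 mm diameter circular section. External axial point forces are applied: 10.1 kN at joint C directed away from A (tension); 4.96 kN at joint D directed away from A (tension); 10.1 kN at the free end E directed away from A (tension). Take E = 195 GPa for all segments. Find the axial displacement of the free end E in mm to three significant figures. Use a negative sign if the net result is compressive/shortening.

0.0984 mm

Internal axial forces (sectioning from the free end, tension +): N_DE = 10.1 kN, N_CD = 15.06 kN, N_BC = 25.16 kN, N_AB = 25.16 kN.
A_AB = 825.8 mm².
A_BC = 1301 mm².
A_CD = 1855 mm².
A_DE = 1225 mm².
δ_AB = 25160·220/(825.8·195000) = 0.03437 mm
δ_BC = 25160·250/(1301·195000) = 0.02479 mm
δ_CD = 15060·609/(1855·195000) = 0.02535 mm
δ_DE = 10100·328/(1225·195000) = 0.01386 mm
δ = Σδ_i = 0.09838 mm.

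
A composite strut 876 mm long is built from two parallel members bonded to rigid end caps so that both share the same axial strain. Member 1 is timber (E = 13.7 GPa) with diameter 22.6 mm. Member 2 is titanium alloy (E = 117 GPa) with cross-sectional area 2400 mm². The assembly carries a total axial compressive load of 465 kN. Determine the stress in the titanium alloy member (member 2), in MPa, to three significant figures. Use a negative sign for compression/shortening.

-190 MPa

A_1 = 401.1 mm².
Equal strain + equilibrium ⇒ each member carries load in proportion to AE: A₁E₁ = 5496000 N, A₂E₂ = 280800000 N, ΣAE = 286300000 N.
σ₂ = P·E₂/ΣAE = -465000·117000/286300000 = -190 MPa.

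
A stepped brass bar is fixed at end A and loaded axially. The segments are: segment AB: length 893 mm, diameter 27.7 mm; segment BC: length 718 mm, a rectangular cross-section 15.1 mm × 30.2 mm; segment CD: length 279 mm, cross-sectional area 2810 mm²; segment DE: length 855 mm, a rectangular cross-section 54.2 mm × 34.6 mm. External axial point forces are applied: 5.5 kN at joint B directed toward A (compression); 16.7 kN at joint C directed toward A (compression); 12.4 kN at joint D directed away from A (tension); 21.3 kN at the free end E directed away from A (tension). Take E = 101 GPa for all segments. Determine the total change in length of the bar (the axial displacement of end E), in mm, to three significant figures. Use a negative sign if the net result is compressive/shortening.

0.563 mm

Internal axial forces (sectioning from the free end, tension +): N_DE = 21.3 kN, N_CD = 33.7 kN, N_BC = 17 kN, N_AB = 11.5 kN.
A_AB = 602.6 mm².
A_BC = 456 mm².
A_DE = 1875 mm².
δ_AB = 11500·893/(602.6·101000) = 0.1687 mm
δ_BC = 17000·718/(456·101000) = 0.265 mm
δ_CD = 33700·279/(2810·101000) = 0.03313 mm
δ_DE = 21300·855/(1875·101000) = 0.09615 mm
δ = Σδ_i = 0.563 mm.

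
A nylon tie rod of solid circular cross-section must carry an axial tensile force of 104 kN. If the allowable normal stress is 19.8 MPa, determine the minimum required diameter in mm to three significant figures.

81.8 mm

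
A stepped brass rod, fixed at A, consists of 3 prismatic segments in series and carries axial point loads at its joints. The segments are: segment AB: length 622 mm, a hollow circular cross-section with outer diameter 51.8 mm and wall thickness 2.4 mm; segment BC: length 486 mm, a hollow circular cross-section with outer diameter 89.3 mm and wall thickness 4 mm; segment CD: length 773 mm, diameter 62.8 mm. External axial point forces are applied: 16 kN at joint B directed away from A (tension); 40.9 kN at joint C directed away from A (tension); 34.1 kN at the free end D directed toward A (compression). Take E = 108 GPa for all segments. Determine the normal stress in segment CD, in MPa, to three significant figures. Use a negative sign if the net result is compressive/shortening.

Internal axial forces (sectioning from the free end, tension +): N_CD = -34.1 kN, N_BC = 6.8 kN, N_AB = 22.8 kN.
A_CD = 3097 mm².
σ_CD = N_CD/A_CD = -34100/3097 = -11.01 MPa.

-11.0 MPa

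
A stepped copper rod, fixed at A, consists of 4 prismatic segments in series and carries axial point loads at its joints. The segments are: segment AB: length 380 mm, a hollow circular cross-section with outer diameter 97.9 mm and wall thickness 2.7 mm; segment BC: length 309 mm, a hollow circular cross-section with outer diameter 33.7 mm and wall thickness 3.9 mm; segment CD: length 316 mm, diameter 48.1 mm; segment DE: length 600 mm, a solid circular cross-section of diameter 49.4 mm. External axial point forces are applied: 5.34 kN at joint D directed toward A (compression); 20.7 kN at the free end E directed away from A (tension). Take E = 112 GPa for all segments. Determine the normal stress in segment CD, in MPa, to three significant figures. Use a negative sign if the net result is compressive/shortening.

Internal axial forces (sectioning from the free end, tension +): N_DE = 20.7 kN, N_CD = 15.36 kN, N_BC = 15.36 kN, N_AB = 15.36 kN.
A_CD = 1817 mm².
σ_CD = N_CD/A_CD = 15360/1817 = 8.453 MPa.

8.45 MPa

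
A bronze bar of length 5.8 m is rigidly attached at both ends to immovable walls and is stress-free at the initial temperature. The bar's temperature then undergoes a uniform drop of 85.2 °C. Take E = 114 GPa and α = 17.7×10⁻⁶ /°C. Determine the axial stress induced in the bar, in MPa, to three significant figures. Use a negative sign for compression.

172 MPa

Free thermal expansion αLΔT = 17.7e-6 · 5800 · -85.2 = -8.747 mm.
The walls impose strain ε = −(-8.747)/5800 = 1.5080e-03; σ = Eε = 114000 · 1.5080e-03 = 171.9 MPa.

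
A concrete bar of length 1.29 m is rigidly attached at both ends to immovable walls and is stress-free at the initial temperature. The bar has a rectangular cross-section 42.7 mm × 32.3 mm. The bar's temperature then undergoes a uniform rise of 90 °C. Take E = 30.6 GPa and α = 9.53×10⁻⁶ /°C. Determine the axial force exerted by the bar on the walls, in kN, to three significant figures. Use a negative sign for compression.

Free thermal expansion αLΔT = 9.53e-6 · 1290 · 90 = 1.106 mm.
The walls impose strain ε = −(1.106)/1290 = -8.5770e-04; σ = Eε = 30600 · -8.5770e-04 = -26.25 MPa.
Wall reaction R = σ·A = -26.25·1379 = -36200 N = -36.2 kN.

-36.2 kN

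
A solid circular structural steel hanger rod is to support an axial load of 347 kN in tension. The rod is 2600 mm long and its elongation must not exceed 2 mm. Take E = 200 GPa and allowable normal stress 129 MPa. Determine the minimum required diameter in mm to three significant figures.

Required area A ≥ P/σ_allow = 347000/129 = 2690 mm².
For a solid circular section, d ≥ √(4A/π) = 58.52 mm.
Elongation limit: A ≥ PL/(Eδ_allow) = 347000·2600/(200000·2) = 2256 mm² ⇒ d ≥ 53.59 mm.
The stress limit governs.

58.5 mm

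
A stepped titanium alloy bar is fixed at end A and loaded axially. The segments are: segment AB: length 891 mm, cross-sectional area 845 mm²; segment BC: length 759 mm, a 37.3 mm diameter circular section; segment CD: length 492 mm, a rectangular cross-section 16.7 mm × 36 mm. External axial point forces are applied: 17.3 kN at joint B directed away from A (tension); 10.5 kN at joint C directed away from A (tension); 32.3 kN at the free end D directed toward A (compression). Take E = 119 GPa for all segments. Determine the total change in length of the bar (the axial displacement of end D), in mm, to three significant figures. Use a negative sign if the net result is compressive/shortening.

-0.389 mm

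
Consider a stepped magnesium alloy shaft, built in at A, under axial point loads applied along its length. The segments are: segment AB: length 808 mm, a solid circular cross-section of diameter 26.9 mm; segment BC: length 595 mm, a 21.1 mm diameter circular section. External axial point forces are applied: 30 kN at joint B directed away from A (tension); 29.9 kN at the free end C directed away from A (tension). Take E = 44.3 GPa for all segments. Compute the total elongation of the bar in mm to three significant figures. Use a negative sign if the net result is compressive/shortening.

Internal axial forces (sectioning from the free end, tension +): N_BC = 29.9 kN, N_AB = 59.9 kN.
A_AB = 568.3 mm².
A_BC = 349.7 mm².
δ_AB = 59900·808/(568.3·44300) = 1.922 mm
δ_BC = 29900·595/(349.7·44300) = 1.148 mm
δ = Σδ_i = 3.071 mm.

3.07 mm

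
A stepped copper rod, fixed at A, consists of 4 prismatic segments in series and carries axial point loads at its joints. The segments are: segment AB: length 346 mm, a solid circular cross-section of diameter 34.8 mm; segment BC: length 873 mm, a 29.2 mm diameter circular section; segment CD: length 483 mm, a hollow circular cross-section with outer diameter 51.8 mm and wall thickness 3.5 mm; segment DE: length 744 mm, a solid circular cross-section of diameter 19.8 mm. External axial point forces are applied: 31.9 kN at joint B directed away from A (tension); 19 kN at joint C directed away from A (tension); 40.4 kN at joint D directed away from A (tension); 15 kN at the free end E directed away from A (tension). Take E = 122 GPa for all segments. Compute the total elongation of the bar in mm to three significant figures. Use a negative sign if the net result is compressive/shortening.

Internal axial forces (sectioning from the free end, tension +): N_DE = 15 kN, N_CD = 55.4 kN, N_BC = 74.4 kN, N_AB = 106.3 kN.
A_AB = 951.1 mm².
A_BC = 669.7 mm².
A_CD = 531.1 mm².
A_DE = 307.9 mm².
δ_AB = 106300·346/(951.1·122000) = 0.317 mm
δ_BC = 74400·873/(669.7·122000) = 0.795 mm
δ_CD = 55400·483/(531.1·122000) = 0.413 mm
δ_DE = 15000·744/(307.9·122000) = 0.2971 mm
δ = Σδ_i = 1.822 mm.

1.82 mm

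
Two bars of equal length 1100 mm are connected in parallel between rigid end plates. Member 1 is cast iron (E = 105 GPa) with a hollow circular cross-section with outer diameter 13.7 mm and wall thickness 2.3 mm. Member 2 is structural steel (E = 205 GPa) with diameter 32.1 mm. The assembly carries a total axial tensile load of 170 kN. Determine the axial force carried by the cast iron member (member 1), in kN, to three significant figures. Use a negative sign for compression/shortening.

8.42 kN

A_1 = 82.37 mm².
A_2 = 809.3 mm².
Equal strain + equilibrium ⇒ each member carries load in proportion to AE: A₁E₁ = 8649000 N, A₂E₂ = 165900000 N, ΣAE = 174600000 N.
F₁ = P·A₁E₁/ΣAE = 170000·8649000/174600000 = 8424 N.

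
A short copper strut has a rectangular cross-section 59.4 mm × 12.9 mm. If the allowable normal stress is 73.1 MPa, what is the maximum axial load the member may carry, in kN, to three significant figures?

A = 766.3 mm².
P_max = σ_allow · A = 73.1 · 766.3 = 56010 N = 56.01 kN.

56.0 kN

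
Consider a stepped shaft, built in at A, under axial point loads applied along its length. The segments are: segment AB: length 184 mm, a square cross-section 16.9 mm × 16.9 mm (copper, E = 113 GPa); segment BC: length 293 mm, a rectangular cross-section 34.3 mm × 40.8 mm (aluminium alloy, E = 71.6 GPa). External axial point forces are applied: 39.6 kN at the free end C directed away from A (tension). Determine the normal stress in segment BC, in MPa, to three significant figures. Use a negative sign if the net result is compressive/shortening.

Internal axial forces (sectioning from the free end, tension +): N_BC = 39.6 kN, N_AB = 39.6 kN.
A_BC = 1399 mm².
σ_BC = N_BC/A_BC = 39600/1399 = 28.3 MPa.

28.3 MPa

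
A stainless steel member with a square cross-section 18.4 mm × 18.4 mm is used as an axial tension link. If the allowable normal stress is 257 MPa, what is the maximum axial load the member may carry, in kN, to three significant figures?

A = 338.6 mm².
P_max = σ_allow · A = 257 · 338.6 = 87010 N = 87.01 kN.

87.0 kN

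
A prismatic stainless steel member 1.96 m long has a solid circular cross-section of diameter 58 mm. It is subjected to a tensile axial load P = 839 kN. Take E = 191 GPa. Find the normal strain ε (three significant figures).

0.00166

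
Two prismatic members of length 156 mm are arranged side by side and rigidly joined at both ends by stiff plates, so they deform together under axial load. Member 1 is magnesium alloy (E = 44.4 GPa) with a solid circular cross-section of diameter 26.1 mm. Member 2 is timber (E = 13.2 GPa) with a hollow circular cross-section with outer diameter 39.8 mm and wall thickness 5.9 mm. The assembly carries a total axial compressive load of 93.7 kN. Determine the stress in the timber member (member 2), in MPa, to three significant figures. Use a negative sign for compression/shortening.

A_1 = 535 mm².
A_2 = 628.3 mm².
Equal strain + equilibrium ⇒ each member carries load in proportion to AE: A₁E₁ = 23750000 N, A₂E₂ = 8294000 N, ΣAE = 32050000 N.
σ₂ = P·E₂/ΣAE = -93700·13200/32050000 = -38.59 MPa.

-38.6 MPa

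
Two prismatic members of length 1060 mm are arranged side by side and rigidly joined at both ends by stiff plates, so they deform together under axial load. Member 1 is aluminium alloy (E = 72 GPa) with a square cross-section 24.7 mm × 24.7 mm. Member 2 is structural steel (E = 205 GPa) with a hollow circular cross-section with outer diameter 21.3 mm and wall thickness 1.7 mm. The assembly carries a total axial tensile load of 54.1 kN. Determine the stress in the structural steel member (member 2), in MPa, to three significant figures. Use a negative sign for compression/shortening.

A_1 = 610.1 mm².
A_2 = 104.7 mm².
Equal strain + equilibrium ⇒ each member carries load in proportion to AE: A₁E₁ = 43930000 N, A₂E₂ = 21460000 N, ΣAE = 65390000 N.
σ₂ = P·E₂/ΣAE = 54100·205000/65390000 = 169.6 MPa.

170 MPa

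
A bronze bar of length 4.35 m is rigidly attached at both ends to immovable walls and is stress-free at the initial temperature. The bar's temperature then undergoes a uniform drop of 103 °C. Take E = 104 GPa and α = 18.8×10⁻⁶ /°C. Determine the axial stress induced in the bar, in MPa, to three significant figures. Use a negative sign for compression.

201 MPa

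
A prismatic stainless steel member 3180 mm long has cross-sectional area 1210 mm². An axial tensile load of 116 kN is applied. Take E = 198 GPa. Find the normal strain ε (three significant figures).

σ = N/A = 95.87 MPa; ε = σ/E = 95.87/198000 = 4.842e-04.

4.84e-04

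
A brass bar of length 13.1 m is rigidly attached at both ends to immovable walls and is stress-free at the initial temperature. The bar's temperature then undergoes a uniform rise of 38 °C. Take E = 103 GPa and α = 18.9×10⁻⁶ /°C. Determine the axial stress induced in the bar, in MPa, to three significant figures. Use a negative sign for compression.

Free thermal expansion αLΔT = 18.9e-6 · 13100 · 38 = 9.408 mm.
The walls impose strain ε = −(9.408)/13100 = -7.1820e-04; σ = Eε = 103000 · -7.1820e-04 = -73.97 MPa.

-74.0 MPa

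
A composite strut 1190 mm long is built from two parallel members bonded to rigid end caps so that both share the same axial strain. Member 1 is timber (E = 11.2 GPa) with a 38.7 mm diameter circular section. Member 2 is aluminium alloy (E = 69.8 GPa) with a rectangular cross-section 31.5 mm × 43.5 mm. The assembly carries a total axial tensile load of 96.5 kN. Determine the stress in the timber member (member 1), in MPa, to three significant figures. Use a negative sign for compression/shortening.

A_1 = 1176 mm².
A_2 = 1370 mm².
Equal strain + equilibrium ⇒ each member carries load in proportion to AE: A₁E₁ = 13170000 N, A₂E₂ = 95640000 N, ΣAE = 108800000 N.
σ₁ = P·E₁/ΣAE = 96500·11200/108800000 = 9.932 MPa.

9.93 MPa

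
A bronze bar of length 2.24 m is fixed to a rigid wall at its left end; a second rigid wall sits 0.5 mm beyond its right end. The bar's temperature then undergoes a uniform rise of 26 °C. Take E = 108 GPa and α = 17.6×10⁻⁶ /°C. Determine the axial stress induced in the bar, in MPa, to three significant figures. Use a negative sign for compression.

Free thermal expansion αLΔT = 17.6e-6 · 2240 · 26 = 1.025 mm.
The walls engage after the gap closes; constrained expansion = 1.025 − 0.5 = 0.525 mm.
The walls impose strain ε = −(0.525)/2240 = -2.3439e-04; σ = Eε = 108000 · -2.3439e-04 = -25.31 MPa.

-25.3 MPa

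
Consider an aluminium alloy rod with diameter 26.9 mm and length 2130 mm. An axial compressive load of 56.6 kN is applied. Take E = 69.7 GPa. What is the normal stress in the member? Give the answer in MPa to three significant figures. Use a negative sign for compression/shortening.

-99.6 MPa

A = 568.3 mm².
σ = N/A = -56600/568.3 = -99.59 MPa.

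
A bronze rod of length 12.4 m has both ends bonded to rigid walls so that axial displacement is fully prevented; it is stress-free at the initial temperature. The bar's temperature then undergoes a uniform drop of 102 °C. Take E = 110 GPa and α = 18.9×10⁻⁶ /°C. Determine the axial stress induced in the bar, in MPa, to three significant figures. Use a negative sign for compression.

Free thermal expansion αLΔT = 18.9e-6 · 12400 · -102 = -23.9 mm.
The walls impose strain ε = −(-23.9)/12400 = 1.9278e-03; σ = Eε = 110000 · 1.9278e-03 = 212.1 MPa.

212 MPa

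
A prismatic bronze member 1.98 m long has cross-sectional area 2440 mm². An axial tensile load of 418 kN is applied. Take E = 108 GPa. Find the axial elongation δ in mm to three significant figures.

3.14 mm

δ_mech = NL/(AE) = 418000·1980/(2440·108000) = 3.141 mm.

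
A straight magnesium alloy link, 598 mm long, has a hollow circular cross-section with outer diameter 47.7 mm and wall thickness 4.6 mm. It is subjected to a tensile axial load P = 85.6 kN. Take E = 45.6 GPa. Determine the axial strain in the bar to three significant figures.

A = 622.9 mm².
σ = N/A = 137.4 MPa; ε = σ/E = 137.4/45600 = 3.014e-03.

0.00301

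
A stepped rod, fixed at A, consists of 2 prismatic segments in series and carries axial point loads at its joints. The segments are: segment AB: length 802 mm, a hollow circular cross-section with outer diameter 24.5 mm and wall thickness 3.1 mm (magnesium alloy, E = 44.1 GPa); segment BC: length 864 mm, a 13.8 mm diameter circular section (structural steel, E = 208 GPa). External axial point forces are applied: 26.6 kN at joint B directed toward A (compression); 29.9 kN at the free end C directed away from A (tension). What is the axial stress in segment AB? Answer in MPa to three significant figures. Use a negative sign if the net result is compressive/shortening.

Internal axial forces (sectioning from the free end, tension +): N_BC = 29.9 kN, N_AB = 3.3 kN.
A_AB = 208.4 mm².
σ_AB = N_AB/A_AB = 3300/208.4 = 15.83 MPa.

15.8 MPa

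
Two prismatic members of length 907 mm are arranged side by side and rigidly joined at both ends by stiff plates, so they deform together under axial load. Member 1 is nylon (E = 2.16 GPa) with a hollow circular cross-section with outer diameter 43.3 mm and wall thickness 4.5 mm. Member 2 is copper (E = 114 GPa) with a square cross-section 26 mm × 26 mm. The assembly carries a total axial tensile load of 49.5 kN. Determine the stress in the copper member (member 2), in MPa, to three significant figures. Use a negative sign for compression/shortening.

A_1 = 548.5 mm².
A_2 = 676 mm².
Equal strain + equilibrium ⇒ each member carries load in proportion to AE: A₁E₁ = 1185000 N, A₂E₂ = 77060000 N, ΣAE = 78250000 N.
σ₂ = P·E₂/ΣAE = 49500·114000/78250000 = 72.12 MPa.

72.1 MPa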